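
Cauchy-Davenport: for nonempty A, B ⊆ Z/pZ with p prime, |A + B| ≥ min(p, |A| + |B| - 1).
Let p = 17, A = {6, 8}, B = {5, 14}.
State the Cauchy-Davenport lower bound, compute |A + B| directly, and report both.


Cauchy-Davenport: |A + B| ≥ min(p, |A| + |B| - 1) for A, B nonempty in Z/pZ.
|A| = 2, |B| = 2, p = 17.
CD lower bound = min(17, 2 + 2 - 1) = min(17, 3) = 3.
Compute A + B mod 17 directly:
a = 6: 6+5=11, 6+14=3
a = 8: 8+5=13, 8+14=5
A + B = {3, 5, 11, 13}, so |A + B| = 4.
Verify: 4 ≥ 3? Yes ✓.

CD lower bound = 3, actual |A + B| = 4.


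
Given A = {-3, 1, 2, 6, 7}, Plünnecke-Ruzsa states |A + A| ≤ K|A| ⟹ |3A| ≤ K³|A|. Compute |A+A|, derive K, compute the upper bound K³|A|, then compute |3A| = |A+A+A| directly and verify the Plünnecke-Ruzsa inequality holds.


|A| = 5.
Step 1: Compute A + A by enumerating all 25 pairs.
A + A = {-6, -2, -1, 2, 3, 4, 7, 8, 9, 12, 13, 14}, so |A + A| = 12.
Step 2: Doubling constant K = |A + A|/|A| = 12/5 = 12/5 ≈ 2.4000.
Step 3: Plünnecke-Ruzsa gives |3A| ≤ K³·|A| = (2.4000)³ · 5 ≈ 69.1200.
Step 4: Compute 3A = A + A + A directly by enumerating all triples (a,b,c) ∈ A³; |3A| = 22.
Step 5: Check 22 ≤ 69.1200? Yes ✓.

K = 12/5, Plünnecke-Ruzsa bound K³|A| ≈ 69.1200, |3A| = 22, inequality holds.


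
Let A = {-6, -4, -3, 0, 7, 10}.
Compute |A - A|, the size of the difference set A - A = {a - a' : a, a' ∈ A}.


A - A = {a - a' : a, a' ∈ A}; |A| = 6.
Bounds: 2|A|-1 ≤ |A - A| ≤ |A|² - |A| + 1, i.e. 11 ≤ |A - A| ≤ 31.
Note: 0 ∈ A - A always (from a - a). The set is symmetric: if d ∈ A - A then -d ∈ A - A.
Enumerate nonzero differences d = a - a' with a > a' (then include -d):
Positive differences: {1, 2, 3, 4, 6, 7, 10, 11, 13, 14, 16}
Full difference set: {0} ∪ (positive diffs) ∪ (negative diffs).
|A - A| = 1 + 2·11 = 23 (matches direct enumeration: 23).

|A - A| = 23


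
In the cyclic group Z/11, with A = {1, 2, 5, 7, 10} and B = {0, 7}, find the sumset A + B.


Work in Z/11Z: reduce every sum a + b modulo 11.
Enumerate all 10 pairs:
a = 1: 1+0=1, 1+7=8
a = 2: 2+0=2, 2+7=9
a = 5: 5+0=5, 5+7=1
a = 7: 7+0=7, 7+7=3
a = 10: 10+0=10, 10+7=6
Distinct residues collected: {1, 2, 3, 5, 6, 7, 8, 9, 10}
|A + B| = 9 (out of 11 total residues).

A + B = {1, 2, 3, 5, 6, 7, 8, 9, 10}


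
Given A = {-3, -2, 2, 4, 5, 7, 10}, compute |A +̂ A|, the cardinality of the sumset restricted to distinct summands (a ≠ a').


Restricted sumset: A +̂ A = {a + a' : a ∈ A, a' ∈ A, a ≠ a'}.
Equivalently, take A + A and drop any sum 2a that is achievable ONLY as a + a for a ∈ A (i.e. sums representable only with equal summands).
Enumerate pairs (a, a') with a < a' (symmetric, so each unordered pair gives one sum; this covers all a ≠ a'):
  -3 + -2 = -5
  -3 + 2 = -1
  -3 + 4 = 1
  -3 + 5 = 2
  -3 + 7 = 4
  -3 + 10 = 7
  -2 + 2 = 0
  -2 + 4 = 2
  -2 + 5 = 3
  -2 + 7 = 5
  -2 + 10 = 8
  2 + 4 = 6
  2 + 5 = 7
  2 + 7 = 9
  2 + 10 = 12
  4 + 5 = 9
  4 + 7 = 11
  4 + 10 = 14
  5 + 7 = 12
  5 + 10 = 15
  7 + 10 = 17
Collected distinct sums: {-5, -1, 0, 1, 2, 3, 4, 5, 6, 7, 8, 9, 11, 12, 14, 15, 17}
|A +̂ A| = 17
(Reference bound: |A +̂ A| ≥ 2|A| - 3 for |A| ≥ 2, with |A| = 7 giving ≥ 11.)

|A +̂ A| = 17


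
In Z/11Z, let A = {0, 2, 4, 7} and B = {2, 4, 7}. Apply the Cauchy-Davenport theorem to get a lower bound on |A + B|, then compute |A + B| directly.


Cauchy-Davenport: |A + B| ≥ min(p, |A| + |B| - 1) for A, B nonempty in Z/pZ.
|A| = 4, |B| = 3, p = 11.
CD lower bound = min(11, 4 + 3 - 1) = min(11, 6) = 6.
Compute A + B mod 11 directly:
a = 0: 0+2=2, 0+4=4, 0+7=7
a = 2: 2+2=4, 2+4=6, 2+7=9
a = 4: 4+2=6, 4+4=8, 4+7=0
a = 7: 7+2=9, 7+4=0, 7+7=3
A + B = {0, 2, 3, 4, 6, 7, 8, 9}, so |A + B| = 8.
Verify: 8 ≥ 6? Yes ✓.

CD lower bound = 6, actual |A + B| = 8.


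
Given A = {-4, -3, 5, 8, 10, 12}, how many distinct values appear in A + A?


A + A = {a + a' : a, a' ∈ A}; |A| = 6.
General bounds: 2|A| - 1 ≤ |A + A| ≤ |A|(|A|+1)/2, i.e. 11 ≤ |A + A| ≤ 21.
Lower bound 2|A|-1 is attained iff A is an arithmetic progression.
Enumerate sums a + a' for a ≤ a' (symmetric, so this suffices):
a = -4: -4+-4=-8, -4+-3=-7, -4+5=1, -4+8=4, -4+10=6, -4+12=8
a = -3: -3+-3=-6, -3+5=2, -3+8=5, -3+10=7, -3+12=9
a = 5: 5+5=10, 5+8=13, 5+10=15, 5+12=17
a = 8: 8+8=16, 8+10=18, 8+12=20
a = 10: 10+10=20, 10+12=22
a = 12: 12+12=24
Distinct sums: {-8, -7, -6, 1, 2, 4, 5, 6, 7, 8, 9, 10, 13, 15, 16, 17, 18, 20, 22, 24}
|A + A| = 20

|A + A| = 20


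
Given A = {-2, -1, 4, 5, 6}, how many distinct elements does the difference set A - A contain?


A - A = {a - a' : a, a' ∈ A}; |A| = 5.
Bounds: 2|A|-1 ≤ |A - A| ≤ |A|² - |A| + 1, i.e. 9 ≤ |A - A| ≤ 21.
Note: 0 ∈ A - A always (from a - a). The set is symmetric: if d ∈ A - A then -d ∈ A - A.
Enumerate nonzero differences d = a - a' with a > a' (then include -d):
Positive differences: {1, 2, 5, 6, 7, 8}
Full difference set: {0} ∪ (positive diffs) ∪ (negative diffs).
|A - A| = 1 + 2·6 = 13 (matches direct enumeration: 13).

|A - A| = 13


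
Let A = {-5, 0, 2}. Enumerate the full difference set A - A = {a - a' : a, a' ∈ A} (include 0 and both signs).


A - A = {a - a' : a, a' ∈ A}.
Compute a - a' for each ordered pair (a, a'):
a = -5: -5--5=0, -5-0=-5, -5-2=-7
a = 0: 0--5=5, 0-0=0, 0-2=-2
a = 2: 2--5=7, 2-0=2, 2-2=0
Collecting distinct values (and noting 0 appears from a-a):
A - A = {-7, -5, -2, 0, 2, 5, 7}
|A - A| = 7

A - A = {-7, -5, -2, 0, 2, 5, 7}


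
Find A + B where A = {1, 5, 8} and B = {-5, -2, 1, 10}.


A + B = {a + b : a ∈ A, b ∈ B}.
Enumerate all |A|·|B| = 3·4 = 12 pairs (a, b) and collect distinct sums.
a = 1: 1+-5=-4, 1+-2=-1, 1+1=2, 1+10=11
a = 5: 5+-5=0, 5+-2=3, 5+1=6, 5+10=15
a = 8: 8+-5=3, 8+-2=6, 8+1=9, 8+10=18
Collecting distinct sums: A + B = {-4, -1, 0, 2, 3, 6, 9, 11, 15, 18}
|A + B| = 10

A + B = {-4, -1, 0, 2, 3, 6, 9, 11, 15, 18}


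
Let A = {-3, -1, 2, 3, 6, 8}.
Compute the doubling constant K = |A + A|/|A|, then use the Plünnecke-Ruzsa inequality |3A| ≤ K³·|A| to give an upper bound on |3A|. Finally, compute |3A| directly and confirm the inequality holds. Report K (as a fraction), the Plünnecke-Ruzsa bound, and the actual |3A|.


|A| = 6.
Step 1: Compute A + A by enumerating all 36 pairs.
A + A = {-6, -4, -2, -1, 0, 1, 2, 3, 4, 5, 6, 7, 8, 9, 10, 11, 12, 14, 16}, so |A + A| = 19.
Step 2: Doubling constant K = |A + A|/|A| = 19/6 = 19/6 ≈ 3.1667.
Step 3: Plünnecke-Ruzsa gives |3A| ≤ K³·|A| = (3.1667)³ · 6 ≈ 190.5278.
Step 4: Compute 3A = A + A + A directly by enumerating all triples (a,b,c) ∈ A³; |3A| = 30.
Step 5: Check 30 ≤ 190.5278? Yes ✓.

K = 19/6, Plünnecke-Ruzsa bound K³|A| ≈ 190.5278, |3A| = 30, inequality holds.


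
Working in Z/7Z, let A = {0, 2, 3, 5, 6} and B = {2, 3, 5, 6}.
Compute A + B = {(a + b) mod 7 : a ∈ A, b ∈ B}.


Work in Z/7Z: reduce every sum a + b modulo 7.
Enumerate all 20 pairs:
a = 0: 0+2=2, 0+3=3, 0+5=5, 0+6=6
a = 2: 2+2=4, 2+3=5, 2+5=0, 2+6=1
a = 3: 3+2=5, 3+3=6, 3+5=1, 3+6=2
a = 5: 5+2=0, 5+3=1, 5+5=3, 5+6=4
a = 6: 6+2=1, 6+3=2, 6+5=4, 6+6=5
Distinct residues collected: {0, 1, 2, 3, 4, 5, 6}
|A + B| = 7 (out of 7 total residues).

A + B = {0, 1, 2, 3, 4, 5, 6}


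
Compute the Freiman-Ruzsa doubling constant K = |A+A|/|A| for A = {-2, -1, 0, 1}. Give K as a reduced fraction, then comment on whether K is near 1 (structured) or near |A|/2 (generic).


|A| = 4.
Compute A + A by enumerating all 16 pairs.
A + A = {-4, -3, -2, -1, 0, 1, 2}, so |A + A| = 7.
K = |A + A| / |A| = 7/4 (already in lowest terms) ≈ 1.7500.
Reference: AP of size 4 gives K = 7/4 ≈ 1.7500; a fully generic set of size 4 gives K ≈ 2.5000.

|A| = 4, |A + A| = 7, K = 7/4.


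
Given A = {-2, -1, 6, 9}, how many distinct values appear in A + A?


A + A = {a + a' : a, a' ∈ A}; |A| = 4.
General bounds: 2|A| - 1 ≤ |A + A| ≤ |A|(|A|+1)/2, i.e. 7 ≤ |A + A| ≤ 10.
Lower bound 2|A|-1 is attained iff A is an arithmetic progression.
Enumerate sums a + a' for a ≤ a' (symmetric, so this suffices):
a = -2: -2+-2=-4, -2+-1=-3, -2+6=4, -2+9=7
a = -1: -1+-1=-2, -1+6=5, -1+9=8
a = 6: 6+6=12, 6+9=15
a = 9: 9+9=18
Distinct sums: {-4, -3, -2, 4, 5, 7, 8, 12, 15, 18}
|A + A| = 10

|A + A| = 10


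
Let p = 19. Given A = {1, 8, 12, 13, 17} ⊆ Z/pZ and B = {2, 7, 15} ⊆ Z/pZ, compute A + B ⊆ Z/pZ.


Work in Z/19Z: reduce every sum a + b modulo 19.
Enumerate all 15 pairs:
a = 1: 1+2=3, 1+7=8, 1+15=16
a = 8: 8+2=10, 8+7=15, 8+15=4
a = 12: 12+2=14, 12+7=0, 12+15=8
a = 13: 13+2=15, 13+7=1, 13+15=9
a = 17: 17+2=0, 17+7=5, 17+15=13
Distinct residues collected: {0, 1, 3, 4, 5, 8, 9, 10, 13, 14, 15, 16}
|A + B| = 12 (out of 19 total residues).

A + B = {0, 1, 3, 4, 5, 8, 9, 10, 13, 14, 15, 16}


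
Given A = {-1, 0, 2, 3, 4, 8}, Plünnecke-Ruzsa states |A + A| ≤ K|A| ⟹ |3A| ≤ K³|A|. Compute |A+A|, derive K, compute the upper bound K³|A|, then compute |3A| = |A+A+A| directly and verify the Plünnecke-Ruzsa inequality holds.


|A| = 6.
Step 1: Compute A + A by enumerating all 36 pairs.
A + A = {-2, -1, 0, 1, 2, 3, 4, 5, 6, 7, 8, 10, 11, 12, 16}, so |A + A| = 15.
Step 2: Doubling constant K = |A + A|/|A| = 15/6 = 15/6 ≈ 2.5000.
Step 3: Plünnecke-Ruzsa gives |3A| ≤ K³·|A| = (2.5000)³ · 6 ≈ 93.7500.
Step 4: Compute 3A = A + A + A directly by enumerating all triples (a,b,c) ∈ A³; |3A| = 24.
Step 5: Check 24 ≤ 93.7500? Yes ✓.

K = 15/6, Plünnecke-Ruzsa bound K³|A| ≈ 93.7500, |3A| = 24, inequality holds.


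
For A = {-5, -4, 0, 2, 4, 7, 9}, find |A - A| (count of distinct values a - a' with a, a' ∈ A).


A - A = {a - a' : a, a' ∈ A}; |A| = 7.
Bounds: 2|A|-1 ≤ |A - A| ≤ |A|² - |A| + 1, i.e. 13 ≤ |A - A| ≤ 43.
Note: 0 ∈ A - A always (from a - a). The set is symmetric: if d ∈ A - A then -d ∈ A - A.
Enumerate nonzero differences d = a - a' with a > a' (then include -d):
Positive differences: {1, 2, 3, 4, 5, 6, 7, 8, 9, 11, 12, 13, 14}
Full difference set: {0} ∪ (positive diffs) ∪ (negative diffs).
|A - A| = 1 + 2·13 = 27 (matches direct enumeration: 27).

|A - A| = 27


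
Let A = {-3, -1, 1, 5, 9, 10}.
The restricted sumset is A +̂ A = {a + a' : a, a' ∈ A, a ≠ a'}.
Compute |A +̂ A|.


Restricted sumset: A +̂ A = {a + a' : a ∈ A, a' ∈ A, a ≠ a'}.
Equivalently, take A + A and drop any sum 2a that is achievable ONLY as a + a for a ∈ A (i.e. sums representable only with equal summands).
Enumerate pairs (a, a') with a < a' (symmetric, so each unordered pair gives one sum; this covers all a ≠ a'):
  -3 + -1 = -4
  -3 + 1 = -2
  -3 + 5 = 2
  -3 + 9 = 6
  -3 + 10 = 7
  -1 + 1 = 0
  -1 + 5 = 4
  -1 + 9 = 8
  -1 + 10 = 9
  1 + 5 = 6
  1 + 9 = 10
  1 + 10 = 11
  5 + 9 = 14
  5 + 10 = 15
  9 + 10 = 19
Collected distinct sums: {-4, -2, 0, 2, 4, 6, 7, 8, 9, 10, 11, 14, 15, 19}
|A +̂ A| = 14
(Reference bound: |A +̂ A| ≥ 2|A| - 3 for |A| ≥ 2, with |A| = 6 giving ≥ 9.)

|A +̂ A| = 14


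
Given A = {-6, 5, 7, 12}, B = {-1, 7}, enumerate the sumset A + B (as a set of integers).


A + B = {a + b : a ∈ A, b ∈ B}.
Enumerate all |A|·|B| = 4·2 = 8 pairs (a, b) and collect distinct sums.
a = -6: -6+-1=-7, -6+7=1
a = 5: 5+-1=4, 5+7=12
a = 7: 7+-1=6, 7+7=14
a = 12: 12+-1=11, 12+7=19
Collecting distinct sums: A + B = {-7, 1, 4, 6, 11, 12, 14, 19}
|A + B| = 8

A + B = {-7, 1, 4, 6, 11, 12, 14, 19}


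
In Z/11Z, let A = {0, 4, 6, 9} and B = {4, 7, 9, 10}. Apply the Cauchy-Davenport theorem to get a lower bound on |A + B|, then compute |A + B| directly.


Cauchy-Davenport: |A + B| ≥ min(p, |A| + |B| - 1) for A, B nonempty in Z/pZ.
|A| = 4, |B| = 4, p = 11.
CD lower bound = min(11, 4 + 4 - 1) = min(11, 7) = 7.
Compute A + B mod 11 directly:
a = 0: 0+4=4, 0+7=7, 0+9=9, 0+10=10
a = 4: 4+4=8, 4+7=0, 4+9=2, 4+10=3
a = 6: 6+4=10, 6+7=2, 6+9=4, 6+10=5
a = 9: 9+4=2, 9+7=5, 9+9=7, 9+10=8
A + B = {0, 2, 3, 4, 5, 7, 8, 9, 10}, so |A + B| = 9.
Verify: 9 ≥ 7? Yes ✓.

CD lower bound = 7, actual |A + B| = 9.


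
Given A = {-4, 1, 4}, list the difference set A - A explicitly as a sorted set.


A - A = {a - a' : a, a' ∈ A}.
Compute a - a' for each ordered pair (a, a'):
a = -4: -4--4=0, -4-1=-5, -4-4=-8
a = 1: 1--4=5, 1-1=0, 1-4=-3
a = 4: 4--4=8, 4-1=3, 4-4=0
Collecting distinct values (and noting 0 appears from a-a):
A - A = {-8, -5, -3, 0, 3, 5, 8}
|A - A| = 7

A - A = {-8, -5, -3, 0, 3, 5, 8}


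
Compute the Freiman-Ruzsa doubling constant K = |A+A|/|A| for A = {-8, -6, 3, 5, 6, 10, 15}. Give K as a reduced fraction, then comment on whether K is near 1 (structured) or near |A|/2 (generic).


|A| = 7.
Compute A + A by enumerating all 49 pairs.
A + A = {-16, -14, -12, -5, -3, -2, -1, 0, 2, 4, 6, 7, 8, 9, 10, 11, 12, 13, 15, 16, 18, 20, 21, 25, 30}, so |A + A| = 25.
K = |A + A| / |A| = 25/7 (already in lowest terms) ≈ 3.5714.
Reference: AP of size 7 gives K = 13/7 ≈ 1.8571; a fully generic set of size 7 gives K ≈ 4.0000.

|A| = 7, |A + A| = 25, K = 25/7.


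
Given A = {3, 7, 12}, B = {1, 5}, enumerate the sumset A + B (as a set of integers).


A + B = {a + b : a ∈ A, b ∈ B}.
Enumerate all |A|·|B| = 3·2 = 6 pairs (a, b) and collect distinct sums.
a = 3: 3+1=4, 3+5=8
a = 7: 7+1=8, 7+5=12
a = 12: 12+1=13, 12+5=17
Collecting distinct sums: A + B = {4, 8, 12, 13, 17}
|A + B| = 5

A + B = {4, 8, 12, 13, 17}


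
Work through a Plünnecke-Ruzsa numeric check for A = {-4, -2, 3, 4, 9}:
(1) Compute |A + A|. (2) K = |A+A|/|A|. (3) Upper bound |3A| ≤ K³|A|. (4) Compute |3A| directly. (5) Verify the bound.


|A| = 5.
Step 1: Compute A + A by enumerating all 25 pairs.
A + A = {-8, -6, -4, -1, 0, 1, 2, 5, 6, 7, 8, 12, 13, 18}, so |A + A| = 14.
Step 2: Doubling constant K = |A + A|/|A| = 14/5 = 14/5 ≈ 2.8000.
Step 3: Plünnecke-Ruzsa gives |3A| ≤ K³·|A| = (2.8000)³ · 5 ≈ 109.7600.
Step 4: Compute 3A = A + A + A directly by enumerating all triples (a,b,c) ∈ A³; |3A| = 28.
Step 5: Check 28 ≤ 109.7600? Yes ✓.

K = 14/5, Plünnecke-Ruzsa bound K³|A| ≈ 109.7600, |3A| = 28, inequality holds.


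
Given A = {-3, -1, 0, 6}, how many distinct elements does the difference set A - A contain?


A - A = {a - a' : a, a' ∈ A}; |A| = 4.
Bounds: 2|A|-1 ≤ |A - A| ≤ |A|² - |A| + 1, i.e. 7 ≤ |A - A| ≤ 13.
Note: 0 ∈ A - A always (from a - a). The set is symmetric: if d ∈ A - A then -d ∈ A - A.
Enumerate nonzero differences d = a - a' with a > a' (then include -d):
Positive differences: {1, 2, 3, 6, 7, 9}
Full difference set: {0} ∪ (positive diffs) ∪ (negative diffs).
|A - A| = 1 + 2·6 = 13 (matches direct enumeration: 13).

|A - A| = 13


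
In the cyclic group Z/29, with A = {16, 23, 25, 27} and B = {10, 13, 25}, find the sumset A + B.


Work in Z/29Z: reduce every sum a + b modulo 29.
Enumerate all 12 pairs:
a = 16: 16+10=26, 16+13=0, 16+25=12
a = 23: 23+10=4, 23+13=7, 23+25=19
a = 25: 25+10=6, 25+13=9, 25+25=21
a = 27: 27+10=8, 27+13=11, 27+25=23
Distinct residues collected: {0, 4, 6, 7, 8, 9, 11, 12, 19, 21, 23, 26}
|A + B| = 12 (out of 29 total residues).

A + B = {0, 4, 6, 7, 8, 9, 11, 12, 19, 21, 23, 26}


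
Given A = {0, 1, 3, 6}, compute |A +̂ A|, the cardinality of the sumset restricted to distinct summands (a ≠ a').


Restricted sumset: A +̂ A = {a + a' : a ∈ A, a' ∈ A, a ≠ a'}.
Equivalently, take A + A and drop any sum 2a that is achievable ONLY as a + a for a ∈ A (i.e. sums representable only with equal summands).
Enumerate pairs (a, a') with a < a' (symmetric, so each unordered pair gives one sum; this covers all a ≠ a'):
  0 + 1 = 1
  0 + 3 = 3
  0 + 6 = 6
  1 + 3 = 4
  1 + 6 = 7
  3 + 6 = 9
Collected distinct sums: {1, 3, 4, 6, 7, 9}
|A +̂ A| = 6
(Reference bound: |A +̂ A| ≥ 2|A| - 3 for |A| ≥ 2, with |A| = 4 giving ≥ 5.)

|A +̂ A| = 6


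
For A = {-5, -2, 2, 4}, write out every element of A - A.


A - A = {a - a' : a, a' ∈ A}.
Compute a - a' for each ordered pair (a, a'):
a = -5: -5--5=0, -5--2=-3, -5-2=-7, -5-4=-9
a = -2: -2--5=3, -2--2=0, -2-2=-4, -2-4=-6
a = 2: 2--5=7, 2--2=4, 2-2=0, 2-4=-2
a = 4: 4--5=9, 4--2=6, 4-2=2, 4-4=0
Collecting distinct values (and noting 0 appears from a-a):
A - A = {-9, -7, -6, -4, -3, -2, 0, 2, 3, 4, 6, 7, 9}
|A - A| = 13

A - A = {-9, -7, -6, -4, -3, -2, 0, 2, 3, 4, 6, 7, 9}


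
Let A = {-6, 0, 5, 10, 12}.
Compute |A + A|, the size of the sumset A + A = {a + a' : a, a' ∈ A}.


A + A = {a + a' : a, a' ∈ A}; |A| = 5.
General bounds: 2|A| - 1 ≤ |A + A| ≤ |A|(|A|+1)/2, i.e. 9 ≤ |A + A| ≤ 15.
Lower bound 2|A|-1 is attained iff A is an arithmetic progression.
Enumerate sums a + a' for a ≤ a' (symmetric, so this suffices):
a = -6: -6+-6=-12, -6+0=-6, -6+5=-1, -6+10=4, -6+12=6
a = 0: 0+0=0, 0+5=5, 0+10=10, 0+12=12
a = 5: 5+5=10, 5+10=15, 5+12=17
a = 10: 10+10=20, 10+12=22
a = 12: 12+12=24
Distinct sums: {-12, -6, -1, 0, 4, 5, 6, 10, 12, 15, 17, 20, 22, 24}
|A + A| = 14

|A + A| = 14


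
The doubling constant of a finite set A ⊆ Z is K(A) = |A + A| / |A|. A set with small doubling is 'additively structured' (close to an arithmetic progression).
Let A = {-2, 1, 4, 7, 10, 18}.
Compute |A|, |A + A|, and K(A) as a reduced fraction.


|A| = 6.
Compute A + A by enumerating all 36 pairs.
A + A = {-4, -1, 2, 5, 8, 11, 14, 16, 17, 19, 20, 22, 25, 28, 36}, so |A + A| = 15.
K = |A + A| / |A| = 15/6 = 5/2 ≈ 2.5000.
Reference: AP of size 6 gives K = 11/6 ≈ 1.8333; a fully generic set of size 6 gives K ≈ 3.5000.

|A| = 6, |A + A| = 15, K = 15/6 = 5/2.


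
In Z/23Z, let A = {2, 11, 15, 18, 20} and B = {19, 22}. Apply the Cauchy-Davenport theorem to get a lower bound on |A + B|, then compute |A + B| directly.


Cauchy-Davenport: |A + B| ≥ min(p, |A| + |B| - 1) for A, B nonempty in Z/pZ.
|A| = 5, |B| = 2, p = 23.
CD lower bound = min(23, 5 + 2 - 1) = min(23, 6) = 6.
Compute A + B mod 23 directly:
a = 2: 2+19=21, 2+22=1
a = 11: 11+19=7, 11+22=10
a = 15: 15+19=11, 15+22=14
a = 18: 18+19=14, 18+22=17
a = 20: 20+19=16, 20+22=19
A + B = {1, 7, 10, 11, 14, 16, 17, 19, 21}, so |A + B| = 9.
Verify: 9 ≥ 6? Yes ✓.

CD lower bound = 6, actual |A + B| = 9.


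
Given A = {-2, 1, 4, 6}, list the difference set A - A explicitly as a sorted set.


A - A = {a - a' : a, a' ∈ A}.
Compute a - a' for each ordered pair (a, a'):
a = -2: -2--2=0, -2-1=-3, -2-4=-6, -2-6=-8
a = 1: 1--2=3, 1-1=0, 1-4=-3, 1-6=-5
a = 4: 4--2=6, 4-1=3, 4-4=0, 4-6=-2
a = 6: 6--2=8, 6-1=5, 6-4=2, 6-6=0
Collecting distinct values (and noting 0 appears from a-a):
A - A = {-8, -6, -5, -3, -2, 0, 2, 3, 5, 6, 8}
|A - A| = 11

A - A = {-8, -6, -5, -3, -2, 0, 2, 3, 5, 6, 8}


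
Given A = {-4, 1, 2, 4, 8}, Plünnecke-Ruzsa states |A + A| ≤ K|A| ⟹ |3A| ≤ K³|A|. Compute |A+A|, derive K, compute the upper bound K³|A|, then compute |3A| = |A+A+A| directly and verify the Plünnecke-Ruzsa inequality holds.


|A| = 5.
Step 1: Compute A + A by enumerating all 25 pairs.
A + A = {-8, -3, -2, 0, 2, 3, 4, 5, 6, 8, 9, 10, 12, 16}, so |A + A| = 14.
Step 2: Doubling constant K = |A + A|/|A| = 14/5 = 14/5 ≈ 2.8000.
Step 3: Plünnecke-Ruzsa gives |3A| ≤ K³·|A| = (2.8000)³ · 5 ≈ 109.7600.
Step 4: Compute 3A = A + A + A directly by enumerating all triples (a,b,c) ∈ A³; |3A| = 26.
Step 5: Check 26 ≤ 109.7600? Yes ✓.

K = 14/5, Plünnecke-Ruzsa bound K³|A| ≈ 109.7600, |3A| = 26, inequality holds.


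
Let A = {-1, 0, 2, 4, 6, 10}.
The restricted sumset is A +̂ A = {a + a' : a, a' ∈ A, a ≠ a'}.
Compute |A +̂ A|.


Restricted sumset: A +̂ A = {a + a' : a ∈ A, a' ∈ A, a ≠ a'}.
Equivalently, take A + A and drop any sum 2a that is achievable ONLY as a + a for a ∈ A (i.e. sums representable only with equal summands).
Enumerate pairs (a, a') with a < a' (symmetric, so each unordered pair gives one sum; this covers all a ≠ a'):
  -1 + 0 = -1
  -1 + 2 = 1
  -1 + 4 = 3
  -1 + 6 = 5
  -1 + 10 = 9
  0 + 2 = 2
  0 + 4 = 4
  0 + 6 = 6
  0 + 10 = 10
  2 + 4 = 6
  2 + 6 = 8
  2 + 10 = 12
  4 + 6 = 10
  4 + 10 = 14
  6 + 10 = 16
Collected distinct sums: {-1, 1, 2, 3, 4, 5, 6, 8, 9, 10, 12, 14, 16}
|A +̂ A| = 13
(Reference bound: |A +̂ A| ≥ 2|A| - 3 for |A| ≥ 2, with |A| = 6 giving ≥ 9.)

|A +̂ A| = 13


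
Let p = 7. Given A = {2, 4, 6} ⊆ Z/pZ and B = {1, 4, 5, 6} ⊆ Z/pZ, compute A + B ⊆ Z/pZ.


Work in Z/7Z: reduce every sum a + b modulo 7.
Enumerate all 12 pairs:
a = 2: 2+1=3, 2+4=6, 2+5=0, 2+6=1
a = 4: 4+1=5, 4+4=1, 4+5=2, 4+6=3
a = 6: 6+1=0, 6+4=3, 6+5=4, 6+6=5
Distinct residues collected: {0, 1, 2, 3, 4, 5, 6}
|A + B| = 7 (out of 7 total residues).

A + B = {0, 1, 2, 3, 4, 5, 6}


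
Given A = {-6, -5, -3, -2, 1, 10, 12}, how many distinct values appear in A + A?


A + A = {a + a' : a, a' ∈ A}; |A| = 7.
General bounds: 2|A| - 1 ≤ |A + A| ≤ |A|(|A|+1)/2, i.e. 13 ≤ |A + A| ≤ 28.
Lower bound 2|A|-1 is attained iff A is an arithmetic progression.
Enumerate sums a + a' for a ≤ a' (symmetric, so this suffices):
a = -6: -6+-6=-12, -6+-5=-11, -6+-3=-9, -6+-2=-8, -6+1=-5, -6+10=4, -6+12=6
a = -5: -5+-5=-10, -5+-3=-8, -5+-2=-7, -5+1=-4, -5+10=5, -5+12=7
a = -3: -3+-3=-6, -3+-2=-5, -3+1=-2, -3+10=7, -3+12=9
a = -2: -2+-2=-4, -2+1=-1, -2+10=8, -2+12=10
a = 1: 1+1=2, 1+10=11, 1+12=13
a = 10: 10+10=20, 10+12=22
a = 12: 12+12=24
Distinct sums: {-12, -11, -10, -9, -8, -7, -6, -5, -4, -2, -1, 2, 4, 5, 6, 7, 8, 9, 10, 11, 13, 20, 22, 24}
|A + A| = 24

|A + A| = 24


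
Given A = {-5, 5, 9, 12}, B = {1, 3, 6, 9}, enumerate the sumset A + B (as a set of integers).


A + B = {a + b : a ∈ A, b ∈ B}.
Enumerate all |A|·|B| = 4·4 = 16 pairs (a, b) and collect distinct sums.
a = -5: -5+1=-4, -5+3=-2, -5+6=1, -5+9=4
a = 5: 5+1=6, 5+3=8, 5+6=11, 5+9=14
a = 9: 9+1=10, 9+3=12, 9+6=15, 9+9=18
a = 12: 12+1=13, 12+3=15, 12+6=18, 12+9=21
Collecting distinct sums: A + B = {-4, -2, 1, 4, 6, 8, 10, 11, 12, 13, 14, 15, 18, 21}
|A + B| = 14

A + B = {-4, -2, 1, 4, 6, 8, 10, 11, 12, 13, 14, 15, 18, 21}


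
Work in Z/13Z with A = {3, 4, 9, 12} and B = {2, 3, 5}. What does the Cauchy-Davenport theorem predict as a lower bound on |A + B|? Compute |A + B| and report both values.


Cauchy-Davenport: |A + B| ≥ min(p, |A| + |B| - 1) for A, B nonempty in Z/pZ.
|A| = 4, |B| = 3, p = 13.
CD lower bound = min(13, 4 + 3 - 1) = min(13, 6) = 6.
Compute A + B mod 13 directly:
a = 3: 3+2=5, 3+3=6, 3+5=8
a = 4: 4+2=6, 4+3=7, 4+5=9
a = 9: 9+2=11, 9+3=12, 9+5=1
a = 12: 12+2=1, 12+3=2, 12+5=4
A + B = {1, 2, 4, 5, 6, 7, 8, 9, 11, 12}, so |A + B| = 10.
Verify: 10 ≥ 6? Yes ✓.

CD lower bound = 6, actual |A + B| = 10.


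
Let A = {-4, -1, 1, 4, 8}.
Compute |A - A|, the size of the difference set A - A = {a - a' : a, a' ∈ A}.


A - A = {a - a' : a, a' ∈ A}; |A| = 5.
Bounds: 2|A|-1 ≤ |A - A| ≤ |A|² - |A| + 1, i.e. 9 ≤ |A - A| ≤ 21.
Note: 0 ∈ A - A always (from a - a). The set is symmetric: if d ∈ A - A then -d ∈ A - A.
Enumerate nonzero differences d = a - a' with a > a' (then include -d):
Positive differences: {2, 3, 4, 5, 7, 8, 9, 12}
Full difference set: {0} ∪ (positive diffs) ∪ (negative diffs).
|A - A| = 1 + 2·8 = 17 (matches direct enumeration: 17).

|A - A| = 17


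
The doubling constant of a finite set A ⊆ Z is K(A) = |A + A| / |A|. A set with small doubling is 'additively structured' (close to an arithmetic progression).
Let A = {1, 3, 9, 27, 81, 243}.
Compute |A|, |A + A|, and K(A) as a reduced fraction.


|A| = 6.
Compute A + A by enumerating all 36 pairs.
A + A = {2, 4, 6, 10, 12, 18, 28, 30, 36, 54, 82, 84, 90, 108, 162, 244, 246, 252, 270, 324, 486}, so |A + A| = 21.
K = |A + A| / |A| = 21/6 = 7/2 ≈ 3.5000.
Reference: AP of size 6 gives K = 11/6 ≈ 1.8333; a fully generic set of size 6 gives K ≈ 3.5000.

|A| = 6, |A + A| = 21, K = 21/6 = 7/2.


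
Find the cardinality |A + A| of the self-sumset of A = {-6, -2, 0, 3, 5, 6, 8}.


A + A = {a + a' : a, a' ∈ A}; |A| = 7.
General bounds: 2|A| - 1 ≤ |A + A| ≤ |A|(|A|+1)/2, i.e. 13 ≤ |A + A| ≤ 28.
Lower bound 2|A|-1 is attained iff A is an arithmetic progression.
Enumerate sums a + a' for a ≤ a' (symmetric, so this suffices):
a = -6: -6+-6=-12, -6+-2=-8, -6+0=-6, -6+3=-3, -6+5=-1, -6+6=0, -6+8=2
a = -2: -2+-2=-4, -2+0=-2, -2+3=1, -2+5=3, -2+6=4, -2+8=6
a = 0: 0+0=0, 0+3=3, 0+5=5, 0+6=6, 0+8=8
a = 3: 3+3=6, 3+5=8, 3+6=9, 3+8=11
a = 5: 5+5=10, 5+6=11, 5+8=13
a = 6: 6+6=12, 6+8=14
a = 8: 8+8=16
Distinct sums: {-12, -8, -6, -4, -3, -2, -1, 0, 1, 2, 3, 4, 5, 6, 8, 9, 10, 11, 12, 13, 14, 16}
|A + A| = 22

|A + A| = 22


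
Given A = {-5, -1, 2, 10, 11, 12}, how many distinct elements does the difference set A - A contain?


A - A = {a - a' : a, a' ∈ A}; |A| = 6.
Bounds: 2|A|-1 ≤ |A - A| ≤ |A|² - |A| + 1, i.e. 11 ≤ |A - A| ≤ 31.
Note: 0 ∈ A - A always (from a - a). The set is symmetric: if d ∈ A - A then -d ∈ A - A.
Enumerate nonzero differences d = a - a' with a > a' (then include -d):
Positive differences: {1, 2, 3, 4, 7, 8, 9, 10, 11, 12, 13, 15, 16, 17}
Full difference set: {0} ∪ (positive diffs) ∪ (negative diffs).
|A - A| = 1 + 2·14 = 29 (matches direct enumeration: 29).

|A - A| = 29


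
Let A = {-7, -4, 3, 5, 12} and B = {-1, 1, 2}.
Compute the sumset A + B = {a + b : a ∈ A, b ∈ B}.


A + B = {a + b : a ∈ A, b ∈ B}.
Enumerate all |A|·|B| = 5·3 = 15 pairs (a, b) and collect distinct sums.
a = -7: -7+-1=-8, -7+1=-6, -7+2=-5
a = -4: -4+-1=-5, -4+1=-3, -4+2=-2
a = 3: 3+-1=2, 3+1=4, 3+2=5
a = 5: 5+-1=4, 5+1=6, 5+2=7
a = 12: 12+-1=11, 12+1=13, 12+2=14
Collecting distinct sums: A + B = {-8, -6, -5, -3, -2, 2, 4, 5, 6, 7, 11, 13, 14}
|A + B| = 13

A + B = {-8, -6, -5, -3, -2, 2, 4, 5, 6, 7, 11, 13, 14}


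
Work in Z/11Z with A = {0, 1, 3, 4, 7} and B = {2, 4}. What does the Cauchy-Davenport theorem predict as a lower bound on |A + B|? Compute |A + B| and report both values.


Cauchy-Davenport: |A + B| ≥ min(p, |A| + |B| - 1) for A, B nonempty in Z/pZ.
|A| = 5, |B| = 2, p = 11.
CD lower bound = min(11, 5 + 2 - 1) = min(11, 6) = 6.
Compute A + B mod 11 directly:
a = 0: 0+2=2, 0+4=4
a = 1: 1+2=3, 1+4=5
a = 3: 3+2=5, 3+4=7
a = 4: 4+2=6, 4+4=8
a = 7: 7+2=9, 7+4=0
A + B = {0, 2, 3, 4, 5, 6, 7, 8, 9}, so |A + B| = 9.
Verify: 9 ≥ 6? Yes ✓.

CD lower bound = 6, actual |A + B| = 9.


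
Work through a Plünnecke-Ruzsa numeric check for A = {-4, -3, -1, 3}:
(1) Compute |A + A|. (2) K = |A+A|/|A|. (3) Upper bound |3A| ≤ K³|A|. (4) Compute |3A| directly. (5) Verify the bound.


|A| = 4.
Step 1: Compute A + A by enumerating all 16 pairs.
A + A = {-8, -7, -6, -5, -4, -2, -1, 0, 2, 6}, so |A + A| = 10.
Step 2: Doubling constant K = |A + A|/|A| = 10/4 = 10/4 ≈ 2.5000.
Step 3: Plünnecke-Ruzsa gives |3A| ≤ K³·|A| = (2.5000)³ · 4 ≈ 62.5000.
Step 4: Compute 3A = A + A + A directly by enumerating all triples (a,b,c) ∈ A³; |3A| = 17.
Step 5: Check 17 ≤ 62.5000? Yes ✓.

K = 10/4, Plünnecke-Ruzsa bound K³|A| ≈ 62.5000, |3A| = 17, inequality holds.


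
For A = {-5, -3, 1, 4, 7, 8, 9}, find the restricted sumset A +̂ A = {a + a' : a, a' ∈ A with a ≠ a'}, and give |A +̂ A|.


Restricted sumset: A +̂ A = {a + a' : a ∈ A, a' ∈ A, a ≠ a'}.
Equivalently, take A + A and drop any sum 2a that is achievable ONLY as a + a for a ∈ A (i.e. sums representable only with equal summands).
Enumerate pairs (a, a') with a < a' (symmetric, so each unordered pair gives one sum; this covers all a ≠ a'):
  -5 + -3 = -8
  -5 + 1 = -4
  -5 + 4 = -1
  -5 + 7 = 2
  -5 + 8 = 3
  -5 + 9 = 4
  -3 + 1 = -2
  -3 + 4 = 1
  -3 + 7 = 4
  -3 + 8 = 5
  -3 + 9 = 6
  1 + 4 = 5
  1 + 7 = 8
  1 + 8 = 9
  1 + 9 = 10
  4 + 7 = 11
  4 + 8 = 12
  4 + 9 = 13
  7 + 8 = 15
  7 + 9 = 16
  8 + 9 = 17
Collected distinct sums: {-8, -4, -2, -1, 1, 2, 3, 4, 5, 6, 8, 9, 10, 11, 12, 13, 15, 16, 17}
|A +̂ A| = 19
(Reference bound: |A +̂ A| ≥ 2|A| - 3 for |A| ≥ 2, with |A| = 7 giving ≥ 11.)

|A +̂ A| = 19


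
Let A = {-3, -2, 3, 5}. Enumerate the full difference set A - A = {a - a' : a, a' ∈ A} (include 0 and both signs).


A - A = {a - a' : a, a' ∈ A}.
Compute a - a' for each ordered pair (a, a'):
a = -3: -3--3=0, -3--2=-1, -3-3=-6, -3-5=-8
a = -2: -2--3=1, -2--2=0, -2-3=-5, -2-5=-7
a = 3: 3--3=6, 3--2=5, 3-3=0, 3-5=-2
a = 5: 5--3=8, 5--2=7, 5-3=2, 5-5=0
Collecting distinct values (and noting 0 appears from a-a):
A - A = {-8, -7, -6, -5, -2, -1, 0, 1, 2, 5, 6, 7, 8}
|A - A| = 13

A - A = {-8, -7, -6, -5, -2, -1, 0, 1, 2, 5, 6, 7, 8}


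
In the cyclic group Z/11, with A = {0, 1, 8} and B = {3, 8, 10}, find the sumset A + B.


Work in Z/11Z: reduce every sum a + b modulo 11.
Enumerate all 9 pairs:
a = 0: 0+3=3, 0+8=8, 0+10=10
a = 1: 1+3=4, 1+8=9, 1+10=0
a = 8: 8+3=0, 8+8=5, 8+10=7
Distinct residues collected: {0, 3, 4, 5, 7, 8, 9, 10}
|A + B| = 8 (out of 11 total residues).

A + B = {0, 3, 4, 5, 7, 8, 9, 10}


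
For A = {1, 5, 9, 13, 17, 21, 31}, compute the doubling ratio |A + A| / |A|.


|A| = 7.
Compute A + A by enumerating all 49 pairs.
A + A = {2, 6, 10, 14, 18, 22, 26, 30, 32, 34, 36, 38, 40, 42, 44, 48, 52, 62}, so |A + A| = 18.
K = |A + A| / |A| = 18/7 (already in lowest terms) ≈ 2.5714.
Reference: AP of size 7 gives K = 13/7 ≈ 1.8571; a fully generic set of size 7 gives K ≈ 4.0000.

|A| = 7, |A + A| = 18, K = 18/7.


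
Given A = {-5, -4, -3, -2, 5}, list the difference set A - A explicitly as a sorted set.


A - A = {a - a' : a, a' ∈ A}.
Compute a - a' for each ordered pair (a, a'):
a = -5: -5--5=0, -5--4=-1, -5--3=-2, -5--2=-3, -5-5=-10
a = -4: -4--5=1, -4--4=0, -4--3=-1, -4--2=-2, -4-5=-9
a = -3: -3--5=2, -3--4=1, -3--3=0, -3--2=-1, -3-5=-8
a = -2: -2--5=3, -2--4=2, -2--3=1, -2--2=0, -2-5=-7
a = 5: 5--5=10, 5--4=9, 5--3=8, 5--2=7, 5-5=0
Collecting distinct values (and noting 0 appears from a-a):
A - A = {-10, -9, -8, -7, -3, -2, -1, 0, 1, 2, 3, 7, 8, 9, 10}
|A - A| = 15

A - A = {-10, -9, -8, -7, -3, -2, -1, 0, 1, 2, 3, 7, 8, 9, 10}


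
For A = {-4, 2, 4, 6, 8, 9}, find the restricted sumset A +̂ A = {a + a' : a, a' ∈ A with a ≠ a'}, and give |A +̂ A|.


Restricted sumset: A +̂ A = {a + a' : a ∈ A, a' ∈ A, a ≠ a'}.
Equivalently, take A + A and drop any sum 2a that is achievable ONLY as a + a for a ∈ A (i.e. sums representable only with equal summands).
Enumerate pairs (a, a') with a < a' (symmetric, so each unordered pair gives one sum; this covers all a ≠ a'):
  -4 + 2 = -2
  -4 + 4 = 0
  -4 + 6 = 2
  -4 + 8 = 4
  -4 + 9 = 5
  2 + 4 = 6
  2 + 6 = 8
  2 + 8 = 10
  2 + 9 = 11
  4 + 6 = 10
  4 + 8 = 12
  4 + 9 = 13
  6 + 8 = 14
  6 + 9 = 15
  8 + 9 = 17
Collected distinct sums: {-2, 0, 2, 4, 5, 6, 8, 10, 11, 12, 13, 14, 15, 17}
|A +̂ A| = 14
(Reference bound: |A +̂ A| ≥ 2|A| - 3 for |A| ≥ 2, with |A| = 6 giving ≥ 9.)

|A +̂ A| = 14


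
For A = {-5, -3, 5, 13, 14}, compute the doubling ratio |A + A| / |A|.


|A| = 5.
Compute A + A by enumerating all 25 pairs.
A + A = {-10, -8, -6, 0, 2, 8, 9, 10, 11, 18, 19, 26, 27, 28}, so |A + A| = 14.
K = |A + A| / |A| = 14/5 (already in lowest terms) ≈ 2.8000.
Reference: AP of size 5 gives K = 9/5 ≈ 1.8000; a fully generic set of size 5 gives K ≈ 3.0000.

|A| = 5, |A + A| = 14, K = 14/5.


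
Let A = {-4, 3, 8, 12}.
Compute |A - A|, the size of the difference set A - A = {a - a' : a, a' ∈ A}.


A - A = {a - a' : a, a' ∈ A}; |A| = 4.
Bounds: 2|A|-1 ≤ |A - A| ≤ |A|² - |A| + 1, i.e. 7 ≤ |A - A| ≤ 13.
Note: 0 ∈ A - A always (from a - a). The set is symmetric: if d ∈ A - A then -d ∈ A - A.
Enumerate nonzero differences d = a - a' with a > a' (then include -d):
Positive differences: {4, 5, 7, 9, 12, 16}
Full difference set: {0} ∪ (positive diffs) ∪ (negative diffs).
|A - A| = 1 + 2·6 = 13 (matches direct enumeration: 13).

|A - A| = 13


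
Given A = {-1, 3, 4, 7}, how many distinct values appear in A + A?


A + A = {a + a' : a, a' ∈ A}; |A| = 4.
General bounds: 2|A| - 1 ≤ |A + A| ≤ |A|(|A|+1)/2, i.e. 7 ≤ |A + A| ≤ 10.
Lower bound 2|A|-1 is attained iff A is an arithmetic progression.
Enumerate sums a + a' for a ≤ a' (symmetric, so this suffices):
a = -1: -1+-1=-2, -1+3=2, -1+4=3, -1+7=6
a = 3: 3+3=6, 3+4=7, 3+7=10
a = 4: 4+4=8, 4+7=11
a = 7: 7+7=14
Distinct sums: {-2, 2, 3, 6, 7, 8, 10, 11, 14}
|A + A| = 9

|A + A| = 9


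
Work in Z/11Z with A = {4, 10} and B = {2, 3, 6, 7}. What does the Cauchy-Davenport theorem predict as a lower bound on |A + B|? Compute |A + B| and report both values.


Cauchy-Davenport: |A + B| ≥ min(p, |A| + |B| - 1) for A, B nonempty in Z/pZ.
|A| = 2, |B| = 4, p = 11.
CD lower bound = min(11, 2 + 4 - 1) = min(11, 5) = 5.
Compute A + B mod 11 directly:
a = 4: 4+2=6, 4+3=7, 4+6=10, 4+7=0
a = 10: 10+2=1, 10+3=2, 10+6=5, 10+7=6
A + B = {0, 1, 2, 5, 6, 7, 10}, so |A + B| = 7.
Verify: 7 ≥ 5? Yes ✓.

CD lower bound = 5, actual |A + B| = 7.


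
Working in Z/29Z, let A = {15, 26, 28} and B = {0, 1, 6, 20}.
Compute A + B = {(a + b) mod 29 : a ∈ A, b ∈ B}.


Work in Z/29Z: reduce every sum a + b modulo 29.
Enumerate all 12 pairs:
a = 15: 15+0=15, 15+1=16, 15+6=21, 15+20=6
a = 26: 26+0=26, 26+1=27, 26+6=3, 26+20=17
a = 28: 28+0=28, 28+1=0, 28+6=5, 28+20=19
Distinct residues collected: {0, 3, 5, 6, 15, 16, 17, 19, 21, 26, 27, 28}
|A + B| = 12 (out of 29 total residues).

A + B = {0, 3, 5, 6, 15, 16, 17, 19, 21, 26, 27, 28}


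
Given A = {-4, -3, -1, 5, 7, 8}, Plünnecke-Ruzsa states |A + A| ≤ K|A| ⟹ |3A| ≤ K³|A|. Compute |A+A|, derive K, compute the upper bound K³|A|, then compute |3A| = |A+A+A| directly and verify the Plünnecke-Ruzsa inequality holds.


|A| = 6.
Step 1: Compute A + A by enumerating all 36 pairs.
A + A = {-8, -7, -6, -5, -4, -2, 1, 2, 3, 4, 5, 6, 7, 10, 12, 13, 14, 15, 16}, so |A + A| = 19.
Step 2: Doubling constant K = |A + A|/|A| = 19/6 = 19/6 ≈ 3.1667.
Step 3: Plünnecke-Ruzsa gives |3A| ≤ K³·|A| = (3.1667)³ · 6 ≈ 190.5278.
Step 4: Compute 3A = A + A + A directly by enumerating all triples (a,b,c) ∈ A³; |3A| = 35.
Step 5: Check 35 ≤ 190.5278? Yes ✓.

K = 19/6, Plünnecke-Ruzsa bound K³|A| ≈ 190.5278, |3A| = 35, inequality holds.


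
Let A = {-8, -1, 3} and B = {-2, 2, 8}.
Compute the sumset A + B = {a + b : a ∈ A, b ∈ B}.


A + B = {a + b : a ∈ A, b ∈ B}.
Enumerate all |A|·|B| = 3·3 = 9 pairs (a, b) and collect distinct sums.
a = -8: -8+-2=-10, -8+2=-6, -8+8=0
a = -1: -1+-2=-3, -1+2=1, -1+8=7
a = 3: 3+-2=1, 3+2=5, 3+8=11
Collecting distinct sums: A + B = {-10, -6, -3, 0, 1, 5, 7, 11}
|A + B| = 8

A + B = {-10, -6, -3, 0, 1, 5, 7, 11}


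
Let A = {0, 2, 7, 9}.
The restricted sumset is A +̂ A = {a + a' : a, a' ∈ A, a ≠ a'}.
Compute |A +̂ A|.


Restricted sumset: A +̂ A = {a + a' : a ∈ A, a' ∈ A, a ≠ a'}.
Equivalently, take A + A and drop any sum 2a that is achievable ONLY as a + a for a ∈ A (i.e. sums representable only with equal summands).
Enumerate pairs (a, a') with a < a' (symmetric, so each unordered pair gives one sum; this covers all a ≠ a'):
  0 + 2 = 2
  0 + 7 = 7
  0 + 9 = 9
  2 + 7 = 9
  2 + 9 = 11
  7 + 9 = 16
Collected distinct sums: {2, 7, 9, 11, 16}
|A +̂ A| = 5
(Reference bound: |A +̂ A| ≥ 2|A| - 3 for |A| ≥ 2, with |A| = 4 giving ≥ 5.)

|A +̂ A| = 5


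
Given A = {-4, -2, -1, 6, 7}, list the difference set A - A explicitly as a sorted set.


A - A = {a - a' : a, a' ∈ A}.
Compute a - a' for each ordered pair (a, a'):
a = -4: -4--4=0, -4--2=-2, -4--1=-3, -4-6=-10, -4-7=-11
a = -2: -2--4=2, -2--2=0, -2--1=-1, -2-6=-8, -2-7=-9
a = -1: -1--4=3, -1--2=1, -1--1=0, -1-6=-7, -1-7=-8
a = 6: 6--4=10, 6--2=8, 6--1=7, 6-6=0, 6-7=-1
a = 7: 7--4=11, 7--2=9, 7--1=8, 7-6=1, 7-7=0
Collecting distinct values (and noting 0 appears from a-a):
A - A = {-11, -10, -9, -8, -7, -3, -2, -1, 0, 1, 2, 3, 7, 8, 9, 10, 11}
|A - A| = 17

A - A = {-11, -10, -9, -8, -7, -3, -2, -1, 0, 1, 2, 3, 7, 8, 9, 10, 11}


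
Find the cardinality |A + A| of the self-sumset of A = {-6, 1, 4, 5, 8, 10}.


A + A = {a + a' : a, a' ∈ A}; |A| = 6.
General bounds: 2|A| - 1 ≤ |A + A| ≤ |A|(|A|+1)/2, i.e. 11 ≤ |A + A| ≤ 21.
Lower bound 2|A|-1 is attained iff A is an arithmetic progression.
Enumerate sums a + a' for a ≤ a' (symmetric, so this suffices):
a = -6: -6+-6=-12, -6+1=-5, -6+4=-2, -6+5=-1, -6+8=2, -6+10=4
a = 1: 1+1=2, 1+4=5, 1+5=6, 1+8=9, 1+10=11
a = 4: 4+4=8, 4+5=9, 4+8=12, 4+10=14
a = 5: 5+5=10, 5+8=13, 5+10=15
a = 8: 8+8=16, 8+10=18
a = 10: 10+10=20
Distinct sums: {-12, -5, -2, -1, 2, 4, 5, 6, 8, 9, 10, 11, 12, 13, 14, 15, 16, 18, 20}
|A + A| = 19

|A + A| = 19


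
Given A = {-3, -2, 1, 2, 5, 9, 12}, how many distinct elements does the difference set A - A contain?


A - A = {a - a' : a, a' ∈ A}; |A| = 7.
Bounds: 2|A|-1 ≤ |A - A| ≤ |A|² - |A| + 1, i.e. 13 ≤ |A - A| ≤ 43.
Note: 0 ∈ A - A always (from a - a). The set is symmetric: if d ∈ A - A then -d ∈ A - A.
Enumerate nonzero differences d = a - a' with a > a' (then include -d):
Positive differences: {1, 3, 4, 5, 7, 8, 10, 11, 12, 14, 15}
Full difference set: {0} ∪ (positive diffs) ∪ (negative diffs).
|A - A| = 1 + 2·11 = 23 (matches direct enumeration: 23).

|A - A| = 23


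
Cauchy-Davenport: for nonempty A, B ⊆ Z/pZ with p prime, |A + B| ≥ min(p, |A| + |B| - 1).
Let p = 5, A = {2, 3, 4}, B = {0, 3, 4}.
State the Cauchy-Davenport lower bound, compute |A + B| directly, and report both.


Cauchy-Davenport: |A + B| ≥ min(p, |A| + |B| - 1) for A, B nonempty in Z/pZ.
|A| = 3, |B| = 3, p = 5.
CD lower bound = min(5, 3 + 3 - 1) = min(5, 5) = 5.
Compute A + B mod 5 directly:
a = 2: 2+0=2, 2+3=0, 2+4=1
a = 3: 3+0=3, 3+3=1, 3+4=2
a = 4: 4+0=4, 4+3=2, 4+4=3
A + B = {0, 1, 2, 3, 4}, so |A + B| = 5.
Verify: 5 ≥ 5? Yes ✓.

CD lower bound = 5, actual |A + B| = 5.


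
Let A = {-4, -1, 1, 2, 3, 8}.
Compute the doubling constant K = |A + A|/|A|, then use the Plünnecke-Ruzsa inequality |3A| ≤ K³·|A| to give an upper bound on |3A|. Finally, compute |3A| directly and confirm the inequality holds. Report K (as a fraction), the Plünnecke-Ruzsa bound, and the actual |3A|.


|A| = 6.
Step 1: Compute A + A by enumerating all 36 pairs.
A + A = {-8, -5, -3, -2, -1, 0, 1, 2, 3, 4, 5, 6, 7, 9, 10, 11, 16}, so |A + A| = 17.
Step 2: Doubling constant K = |A + A|/|A| = 17/6 = 17/6 ≈ 2.8333.
Step 3: Plünnecke-Ruzsa gives |3A| ≤ K³·|A| = (2.8333)³ · 6 ≈ 136.4722.
Step 4: Compute 3A = A + A + A directly by enumerating all triples (a,b,c) ∈ A³; |3A| = 29.
Step 5: Check 29 ≤ 136.4722? Yes ✓.

K = 17/6, Plünnecke-Ruzsa bound K³|A| ≈ 136.4722, |3A| = 29, inequality holds.


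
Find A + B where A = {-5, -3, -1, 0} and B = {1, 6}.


A + B = {a + b : a ∈ A, b ∈ B}.
Enumerate all |A|·|B| = 4·2 = 8 pairs (a, b) and collect distinct sums.
a = -5: -5+1=-4, -5+6=1
a = -3: -3+1=-2, -3+6=3
a = -1: -1+1=0, -1+6=5
a = 0: 0+1=1, 0+6=6
Collecting distinct sums: A + B = {-4, -2, 0, 1, 3, 5, 6}
|A + B| = 7

A + B = {-4, -2, 0, 1, 3, 5, 6}


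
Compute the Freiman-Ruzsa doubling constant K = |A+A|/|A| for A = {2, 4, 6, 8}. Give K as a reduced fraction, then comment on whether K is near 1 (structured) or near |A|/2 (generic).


|A| = 4.
Compute A + A by enumerating all 16 pairs.
A + A = {4, 6, 8, 10, 12, 14, 16}, so |A + A| = 7.
K = |A + A| / |A| = 7/4 (already in lowest terms) ≈ 1.7500.
Reference: AP of size 4 gives K = 7/4 ≈ 1.7500; a fully generic set of size 4 gives K ≈ 2.5000.

|A| = 4, |A + A| = 7, K = 7/4.


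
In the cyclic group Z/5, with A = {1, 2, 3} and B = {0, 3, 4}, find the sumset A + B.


Work in Z/5Z: reduce every sum a + b modulo 5.
Enumerate all 9 pairs:
a = 1: 1+0=1, 1+3=4, 1+4=0
a = 2: 2+0=2, 2+3=0, 2+4=1
a = 3: 3+0=3, 3+3=1, 3+4=2
Distinct residues collected: {0, 1, 2, 3, 4}
|A + B| = 5 (out of 5 total residues).

A + B = {0, 1, 2, 3, 4}


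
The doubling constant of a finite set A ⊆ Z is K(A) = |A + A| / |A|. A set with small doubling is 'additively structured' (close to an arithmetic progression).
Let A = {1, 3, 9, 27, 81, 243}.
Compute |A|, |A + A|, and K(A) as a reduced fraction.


|A| = 6.
Compute A + A by enumerating all 36 pairs.
A + A = {2, 4, 6, 10, 12, 18, 28, 30, 36, 54, 82, 84, 90, 108, 162, 244, 246, 252, 270, 324, 486}, so |A + A| = 21.
K = |A + A| / |A| = 21/6 = 7/2 ≈ 3.5000.
Reference: AP of size 6 gives K = 11/6 ≈ 1.8333; a fully generic set of size 6 gives K ≈ 3.5000.

|A| = 6, |A + A| = 21, K = 21/6 = 7/2.
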